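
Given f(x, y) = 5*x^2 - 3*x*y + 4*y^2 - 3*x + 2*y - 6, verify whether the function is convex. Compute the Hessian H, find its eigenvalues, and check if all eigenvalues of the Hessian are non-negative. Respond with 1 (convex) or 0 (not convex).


The Hessian of f(x,y) = 5*x^2 - 3*x*y + 4*y^2 - 3*x + 2*y - 6 is:
H = [[10, -3], [-3, 8]]
Trace = 10 + 8 = 18
Determinant = 10*8 - (-3)^2 = 71
Discriminant = (18)^2 - 4*71 = 40.0
Eigenvalues: lambda_1 = 5.8377, lambda_2 = 12.1623
The function is convex.

1


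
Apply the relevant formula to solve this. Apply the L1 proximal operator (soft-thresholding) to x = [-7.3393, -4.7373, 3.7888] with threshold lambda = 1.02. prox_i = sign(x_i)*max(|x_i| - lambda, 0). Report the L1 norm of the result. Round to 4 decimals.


Soft-thresholding with lambda = 1.02:
prox(-7.3393) = sign(-7.3393)*max(|-7.3393| - 1.02, 0) = -6.3193
prox(-4.7373) = sign(-4.7373)*max(|-4.7373| - 1.02, 0) = -3.7173
prox(3.7888) = sign(3.7888)*max(|3.7888| - 1.02, 0) = 2.7688
prox(x) = [-6.3193, -3.7173, 2.7688]
||prox(x)||_1 = 6.3193 + 3.7173 + 2.7688 = 12.8054


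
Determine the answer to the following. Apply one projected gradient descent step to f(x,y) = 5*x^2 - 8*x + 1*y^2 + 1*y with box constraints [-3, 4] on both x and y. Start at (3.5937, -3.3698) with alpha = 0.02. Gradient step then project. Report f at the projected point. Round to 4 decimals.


Step 1: Compute gradient at (3.5937, -3.3698).
grad_x = 2*5*3.5937 - 8 = 27.937
grad_y = 2*1*-3.3698 + 1 = -5.7396
Step 2: Gradient step.
x_raw = 3.5937 - 0.02*27.937 = 3.035
y_raw = -3.3698 - 0.02*-5.7396 = -3.255
Step 3: Project onto [-3, 4].
x_proj = clip(3.035) = 3.035
y_proj = clip(-3.255) = -3.0
Step 4: Evaluate f.
f(3.035, -3.0) = 27.7752


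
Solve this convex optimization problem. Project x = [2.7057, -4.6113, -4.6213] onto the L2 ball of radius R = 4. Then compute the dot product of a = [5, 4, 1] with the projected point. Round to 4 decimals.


Step 1: Compute ||x|| (intermediates to 6 decimals).
||x|| = sqrt(2.7057^2 + (-4.6113)^2 + (-4.6213)^2) = 7.066917
Step 2: Project.
Since ||x|| > R, scale = R/||x|| = 4/7.066917 = 0.566018, proj(x) = scale * x
proj(x) = [1.531475, -2.610079, -2.615739]
Step 3: Dot product.
a^T * proj(x) = 5*1.531475 + 4*(-2.610079) + 1*(-2.615739) = -5.3987


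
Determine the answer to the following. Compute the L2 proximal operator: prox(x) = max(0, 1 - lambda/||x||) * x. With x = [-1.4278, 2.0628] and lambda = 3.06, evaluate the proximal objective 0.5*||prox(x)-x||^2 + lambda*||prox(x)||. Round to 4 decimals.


Step 1: Compute ||x||.
||x|| = 2.5087
Step 2: Compute scaling factor.
scale = max(0, 1 - 3.06/2.5087) = 0.0
Step 3: prox(x) = [-0.0, 0.0]
||prox(x)|| = 0.0
Step 4: Proximal objective.
0.5*||prox-x||^2 = 3.1469
lambda*||prox|| = 0.0
Total = 3.1469


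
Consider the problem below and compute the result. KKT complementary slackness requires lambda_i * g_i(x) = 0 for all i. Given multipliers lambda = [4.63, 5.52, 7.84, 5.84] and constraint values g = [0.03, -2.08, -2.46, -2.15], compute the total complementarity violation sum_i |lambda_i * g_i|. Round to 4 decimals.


KKT complementary slackness check:
lambda_1 * g_1 = 4.63 * 0.03 = 0.1389
lambda_2 * g_2 = 5.52 * -2.08 = -11.4816
lambda_3 * g_3 = 7.84 * -2.46 = -19.2864
lambda_4 * g_4 = 5.84 * -2.15 = -12.556
Total violation = 0.1389 + 11.4816 + 19.2864 + 12.556 = 43.4629


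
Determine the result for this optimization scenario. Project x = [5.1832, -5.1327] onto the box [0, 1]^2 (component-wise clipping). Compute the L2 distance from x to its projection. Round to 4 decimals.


Project each component onto [0, 1].
clip(5.1832) = 1.0, clip(-5.1327) = 0.0
Projection = [1.0, 0.0]
Squared diffs: [17.4992, 26.3446]
Distance = sqrt(43.8438) = 6.6215


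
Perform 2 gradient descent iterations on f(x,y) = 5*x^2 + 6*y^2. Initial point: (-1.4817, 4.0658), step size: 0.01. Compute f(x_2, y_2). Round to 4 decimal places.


Gradient descent on f(x,y) = 5*x^2 + 6*y^2.
Starting point: (-1.4817, 4.0658), alpha = 0.01
Step 1: grad_x = 2*5*-1.4817 = -14.817, grad_y = 2*6*4.0658 = 48.7896
  x_1 = -1.4817 - 0.01*-14.817 = -1.3335
  y_1 = 4.0658 - 0.01*48.7896 = 3.5779
Step 2: grad_x = 2*5*-1.3335 = -13.3353, grad_y = 2*6*3.5779 = 42.9348
  x_2 = -1.3335 - 0.01*-13.3353 = -1.2002
  y_2 = 3.5779 - 0.01*42.9348 = 3.1486
f(-1.2002, 3.1486) = 5*(-1.2002)^2 + 6*3.1486^2 = 66.6825


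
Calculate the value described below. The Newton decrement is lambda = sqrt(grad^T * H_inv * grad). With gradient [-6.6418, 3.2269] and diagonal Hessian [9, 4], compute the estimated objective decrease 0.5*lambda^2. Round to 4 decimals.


Step 1: H is diagonal, so H^(-1) * g = [-0.738, 0.8067].
Step 2: g^T H^(-1) g = sum_i g_i^2 / H_ii
  = (-6.6418)^2/9 + (3.2269)^2/4
  = 4.9015 + 2.6032 = 7.5047
Step 3: Objective decrease = 0.5 * g^T H^(-1) g = 3.7524


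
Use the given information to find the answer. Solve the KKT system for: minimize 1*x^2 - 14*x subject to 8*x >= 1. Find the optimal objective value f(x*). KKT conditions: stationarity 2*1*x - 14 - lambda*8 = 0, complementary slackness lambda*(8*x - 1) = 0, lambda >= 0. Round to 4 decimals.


Step 1: Try lambda = 0 (constraint inactive).
Stationarity: 2*1*x - 14 = 0
x* = 14/(2*1) = 7.0
Check constraint: 8*7.0 = 56.0 >= 1 -- satisfied.
Step 2: Compute optimal value.
f(x*) = 1*7.0^2 - 14*7.0 = -49.0


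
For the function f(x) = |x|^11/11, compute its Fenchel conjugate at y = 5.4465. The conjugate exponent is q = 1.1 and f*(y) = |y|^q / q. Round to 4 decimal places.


The conjugate exponent q satisfies 1/p + 1/q = 1.
p = 11, so q = 11/(11 - 1) = 1.1
|y|^q = 5.4465^1.1 = 6.4525
f*(5.4465) = 6.4525 / 1.1 = 5.8659


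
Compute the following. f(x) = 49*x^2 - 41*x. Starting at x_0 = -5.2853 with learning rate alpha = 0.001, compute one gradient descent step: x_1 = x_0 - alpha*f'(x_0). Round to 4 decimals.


We compute the gradient at x_0 and apply the update.
f'(x) = 98*x - 41
f'(-5.2853) = 98*-5.2853 - 41 = -558.9594
x_1 = -5.2853 - 0.001*-558.9594 = -4.7263


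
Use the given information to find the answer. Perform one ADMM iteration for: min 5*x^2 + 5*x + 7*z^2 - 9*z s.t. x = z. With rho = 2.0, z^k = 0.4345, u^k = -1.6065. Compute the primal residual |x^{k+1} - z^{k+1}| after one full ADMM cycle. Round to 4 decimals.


ADMM iteration with rho = 2.0, z^k = 0.4345, u^k = -1.6065
Step 1: x-update.
Minimize 5*x^2 + 5*x + (2.0/2)*(x - 0.4345 - 1.6065)^2
FOC: (2*5 + 2.0)*x = -5 + 2.0*(0.4345 + 1.6065)
x^{k+1} = -0.0765
Step 2: z-update.
Minimize 7*z^2 - 9*z + (2.0/2)*(-0.0765 - z - 1.6065)^2
FOC: (2*7 + 2.0)*z = 9 + 2.0*(-0.0765 - 1.6065)
z^{k+1} = 0.3521
Step 3: u-update.
u^{k+1} = -1.6065 - 0.0765 - 0.3521 = -2.0351
Step 4: Primal residual = |-0.0765 - 0.3521| = 0.4286


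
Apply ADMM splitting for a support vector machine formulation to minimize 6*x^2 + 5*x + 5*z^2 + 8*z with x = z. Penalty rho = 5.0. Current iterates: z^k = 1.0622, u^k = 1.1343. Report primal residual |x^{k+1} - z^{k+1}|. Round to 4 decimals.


ADMM iteration with rho = 5.0, z^k = 1.0622, u^k = 1.1343
Step 1: x-update.
Minimize 6*x^2 + 5*x + (5.0/2)*(x - 1.0622 + 1.1343)^2
FOC: (2*6 + 5.0)*x = -5 + 5.0*(1.0622 - 1.1343)
x^{k+1} = -0.3153
Step 2: z-update.
Minimize 5*z^2 + 8*z + (5.0/2)*(-0.3153 - z + 1.1343)^2
FOC: (2*5 + 5.0)*z = -8 + 5.0*(-0.3153 + 1.1343)
z^{k+1} = -0.2603
Step 3: u-update.
u^{k+1} = 1.1343 - 0.3153 + 0.2603 = 1.0793
Step 4: Primal residual = |-0.3153 + 0.2603| = 0.055


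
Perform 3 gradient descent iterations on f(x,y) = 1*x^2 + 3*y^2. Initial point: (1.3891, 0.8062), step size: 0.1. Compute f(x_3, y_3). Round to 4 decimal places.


Gradient descent on f(x,y) = 1*x^2 + 3*y^2.
Starting point: (1.3891, 0.8062), alpha = 0.1
Step 1: grad_x = 2*1*1.3891 = 2.7782, grad_y = 2*3*0.8062 = 4.8372
  x_1 = 1.3891 - 0.1*2.7782 = 1.1113
  y_1 = 0.8062 - 0.1*4.8372 = 0.3225
Step 2: grad_x = 2*1*1.1113 = 2.2226, grad_y = 2*3*0.3225 = 1.9349
  x_2 = 1.1113 - 0.1*2.2226 = 0.889
  y_2 = 0.3225 - 0.1*1.9349 = 0.129
Step 3: grad_x = 2*1*0.889 = 1.778, grad_y = 2*3*0.129 = 0.774
  x_3 = 0.889 - 0.1*1.778 = 0.7112
  y_3 = 0.129 - 0.1*0.774 = 0.0516
f(0.7112, 0.0516) = 1*0.7112^2 + 3*0.0516^2 = 0.5138


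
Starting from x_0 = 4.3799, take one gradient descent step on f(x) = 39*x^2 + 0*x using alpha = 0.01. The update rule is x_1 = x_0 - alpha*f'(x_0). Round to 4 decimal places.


We compute the gradient at x_0 and apply the update.
f'(x) = 78*x + 0
f'(4.3799) = 78*4.3799 + 0 = 341.6322
x_1 = 4.3799 - 0.01*341.6322 = 0.9636


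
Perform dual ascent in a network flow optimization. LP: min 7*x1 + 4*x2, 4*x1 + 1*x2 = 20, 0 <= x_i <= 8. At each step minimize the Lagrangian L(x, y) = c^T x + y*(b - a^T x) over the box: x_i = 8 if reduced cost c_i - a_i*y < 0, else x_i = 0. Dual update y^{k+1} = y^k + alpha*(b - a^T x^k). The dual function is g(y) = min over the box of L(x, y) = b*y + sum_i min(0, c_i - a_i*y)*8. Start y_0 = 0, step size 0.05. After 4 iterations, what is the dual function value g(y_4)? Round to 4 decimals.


Dual ascent for LP: min 7*x1 + 4*x2, 4*x1 + 1*x2 = 20, 0 <= x_i <= 8
Step 1: y^k = 0.0, reduced costs: (7.0, 4.0)
  x^k = (0.0, 0.0), subgradient = b - a^T x = 20.0
  y^{k+1} = 0.0 + 0.05*20.0 = 1.0
Step 2: y^k = 1.0, reduced costs: (3.0, 3.0)
  x^k = (0.0, 0.0), subgradient = b - a^T x = 20.0
  y^{k+1} = 1.0 + 0.05*20.0 = 2.0
Step 3: y^k = 2.0, reduced costs: (-1.0, 2.0)
  x^k = (8.0, 0.0), subgradient = b - a^T x = -12.0
  y^{k+1} = 2.0 + 0.05*-12.0 = 1.4
Step 4: y^k = 1.4, reduced costs: (1.4, 2.6)
  x^k = (0.0, 0.0), subgradient = b - a^T x = 20.0
  y^{k+1} = 1.4 + 0.05*20.0 = 2.4
Dual objective at y_4 = 2.4: reduced costs (-2.6, 1.6), box minimizer x = (8.0, 0.0)
g(y_4) = b*y + (c1 - a1*y)*x1 + (c2 - a2*y)*x2 = 20*2.4 + (-2.6)*8.0 + 1.6*0.0 = 48.0 - 20.8 + 0.0 = 27.2


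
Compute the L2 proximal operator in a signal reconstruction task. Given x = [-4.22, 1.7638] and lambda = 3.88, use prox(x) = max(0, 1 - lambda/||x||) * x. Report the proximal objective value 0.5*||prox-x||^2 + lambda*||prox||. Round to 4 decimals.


Step 1: Compute ||x||.
||x|| = 4.5738
Step 2: Compute scaling factor.
scale = max(0, 1 - 3.88/4.5738) = 0.1517
Step 3: prox(x) = [-0.6401, 0.2675]
||prox(x)|| = 0.6938
Step 4: Proximal objective.
0.5*||prox-x||^2 = 7.5272
lambda*||prox|| = 2.6919
Total = 10.219


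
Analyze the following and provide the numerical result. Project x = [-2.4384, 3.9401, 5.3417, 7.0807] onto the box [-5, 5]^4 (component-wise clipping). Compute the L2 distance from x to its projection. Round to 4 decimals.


Project each component onto [-5, 5].
clip(-2.4384) = -2.4384, clip(3.9401) = 3.9401, clip(5.3417) = 5.0, clip(7.0807) = 5.0
Projection = [-2.4384, 3.9401, 5.0, 5.0]
Squared diffs: [0.0, 0.0, 0.1168, 4.3293]
Distance = sqrt(4.4461) = 2.1086


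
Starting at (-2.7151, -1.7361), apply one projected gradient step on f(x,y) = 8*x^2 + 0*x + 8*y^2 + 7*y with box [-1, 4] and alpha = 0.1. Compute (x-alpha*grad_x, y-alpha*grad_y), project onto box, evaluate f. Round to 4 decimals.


Step 1: Compute gradient at (-2.7151, -1.7361).
grad_x = 2*8*-2.7151 + 0 = -43.4416
grad_y = 2*8*-1.7361 + 7 = -20.7776
Step 2: Gradient step.
x_raw = -2.7151 - 0.1*-43.4416 = 1.6291
y_raw = -1.7361 - 0.1*-20.7776 = 0.3417
Step 3: Project onto [-1, 4].
x_proj = clip(1.6291) = 1.6291
y_proj = clip(0.3417) = 0.3417
Step 4: Evaluate f.
f(1.6291, 0.3417) = 24.5562


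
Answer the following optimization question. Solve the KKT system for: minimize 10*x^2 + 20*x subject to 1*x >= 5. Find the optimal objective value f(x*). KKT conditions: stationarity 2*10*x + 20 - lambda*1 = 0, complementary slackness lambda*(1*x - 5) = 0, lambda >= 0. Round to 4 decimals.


Step 1: Try lambda = 0 (constraint inactive).
x_unc = -20/(2*10) = -1.0
Check: 1*-1.0 = -1.0 < 5 -- violated!
Step 2: Constraint must be active: 1*x = 5
x* = 5/1 = 5.0
lambda = (2*10*5.0 + 20)/1 = 120.0
Step 3: Compute optimal value.
f(x*) = 10*5.0^2 + 20*5.0 = 350.0


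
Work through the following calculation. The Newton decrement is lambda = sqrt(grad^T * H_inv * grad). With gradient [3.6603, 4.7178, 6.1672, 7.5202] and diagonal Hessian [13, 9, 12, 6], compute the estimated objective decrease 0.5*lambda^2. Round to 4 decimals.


Step 1: H is diagonal, so H^(-1) * g = [0.2816, 0.5242, 0.5139, 1.2534].
Step 2: g^T H^(-1) g = sum_i g_i^2 / H_ii
  = (3.6603)^2/13 + (4.7178)^2/9 + (6.1672)^2/12 + (7.5202)^2/6
  = 1.0306 + 2.4731 + 3.1695 + 9.4256 = 16.0988
Step 3: Objective decrease = 0.5 * g^T H^(-1) g = 8.0494


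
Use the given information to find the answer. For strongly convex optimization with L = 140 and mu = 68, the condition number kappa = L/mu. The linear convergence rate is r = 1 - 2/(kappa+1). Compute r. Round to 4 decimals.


Step 1: Compute the condition number.
kappa = L/mu = 140/68 = 2.0588
Step 2: Compute the convergence rate.
r = 1 - 2/(kappa + 1) = 1 - 2*mu/(L + mu) = (L - mu)/(L + mu) = 72/208 = 0.3462


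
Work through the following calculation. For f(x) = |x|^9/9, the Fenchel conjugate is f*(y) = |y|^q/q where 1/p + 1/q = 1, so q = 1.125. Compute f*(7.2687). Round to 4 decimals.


The conjugate exponent q satisfies 1/p + 1/q = 1.
p = 9, so q = 9/(9 - 1) = 1.125
|y|^q = 7.2687^1.125 = 9.3141
f*(7.2687) = 9.3141 / 1.125 = 8.2792


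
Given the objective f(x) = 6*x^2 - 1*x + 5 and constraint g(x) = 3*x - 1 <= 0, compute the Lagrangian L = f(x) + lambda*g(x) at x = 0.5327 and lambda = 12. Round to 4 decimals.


Step 1: Evaluate f(x).
f(0.5327) = 6*0.5327^2 - 1*0.5327 + 5 = 6.1699
Step 2: Evaluate g(x).
g(0.5327) = 3*0.5327 - 1 = 0.5981
Step 3: Compute Lagrangian.
L = 6.1699 + 12*0.5981 = 13.3471


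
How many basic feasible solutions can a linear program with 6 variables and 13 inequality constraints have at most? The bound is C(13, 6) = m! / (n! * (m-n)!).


Each vertex corresponds to some choice of n active constraints out of m, so the number of vertices is at most C(m, n) = m! / (n!(m-n)!).
m = 13, n = 6
Numerator: 13 * 12 * 11 * 10 * 9 * 8
Denominator: 6! = 720
C(13, 6) = 1716


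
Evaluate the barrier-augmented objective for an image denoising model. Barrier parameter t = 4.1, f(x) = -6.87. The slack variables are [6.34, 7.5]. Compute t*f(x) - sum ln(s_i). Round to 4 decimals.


Step 1: Compute log-barrier.
ln values: [1.8469, 2.0149]
phi = -(1.8469 + 2.0149) = -3.8618
Step 2: Compute augmented objective.
t*f(x) = 4.1*-6.87 = -28.167
Total = -28.167 - 3.8618 = -32.0288


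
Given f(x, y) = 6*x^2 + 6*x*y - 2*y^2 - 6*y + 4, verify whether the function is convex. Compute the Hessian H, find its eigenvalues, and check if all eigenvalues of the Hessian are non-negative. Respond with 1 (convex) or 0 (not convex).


The Hessian of f(x,y) = 6*x^2 + 6*x*y - 2*y^2 - 6*y + 4 is:
H = [[12, 6], [6, -4]]
Trace = 12 - 4 = 8
Determinant = 12*-4 - (6)^2 = -84
Discriminant = (8)^2 - 4*-84 = 400.0
Eigenvalues: lambda_1 = -6.0, lambda_2 = 14.0
The function is not convex.

0


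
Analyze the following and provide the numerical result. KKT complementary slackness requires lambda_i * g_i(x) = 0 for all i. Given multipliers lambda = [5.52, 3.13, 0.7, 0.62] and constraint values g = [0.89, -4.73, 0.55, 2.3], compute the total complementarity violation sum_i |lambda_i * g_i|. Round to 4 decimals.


KKT complementary slackness check:
lambda_1 * g_1 = 5.52 * 0.89 = 4.9128
lambda_2 * g_2 = 3.13 * -4.73 = -14.8049
lambda_3 * g_3 = 0.7 * 0.55 = 0.385
lambda_4 * g_4 = 0.62 * 2.3 = 1.426
Total violation = 4.9128 + 14.8049 + 0.385 + 1.426 = 21.5287


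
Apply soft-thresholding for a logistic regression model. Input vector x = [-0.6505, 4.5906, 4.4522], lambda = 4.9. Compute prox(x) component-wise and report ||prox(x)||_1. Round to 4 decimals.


Soft-thresholding with lambda = 4.9:
prox(-0.6505) = sign(-0.6505)*max(|-0.6505| - 4.9, 0) = 0.0
prox(4.5906) = sign(4.5906)*max(|4.5906| - 4.9, 0) = 0.0
prox(4.4522) = sign(4.4522)*max(|4.4522| - 4.9, 0) = 0.0
prox(x) = [0.0, 0.0, 0.0]
||prox(x)||_1 = 0.0 + 0.0 + 0.0 = 0.0


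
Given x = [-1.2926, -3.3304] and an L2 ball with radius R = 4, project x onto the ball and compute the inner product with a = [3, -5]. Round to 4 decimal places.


Step 1: Compute ||x|| (intermediates to 6 decimals).
||x|| = sqrt((-1.2926)^2 + (-3.3304)^2) = 3.572447
Step 2: Project.
Since ||x|| <= R, proj = x (no scaling needed).
proj(x) = [-1.2926, -3.3304]
Step 3: Dot product.
a^T * proj(x) = 3*(-1.2926) - 5*(-3.3304) = 12.7742


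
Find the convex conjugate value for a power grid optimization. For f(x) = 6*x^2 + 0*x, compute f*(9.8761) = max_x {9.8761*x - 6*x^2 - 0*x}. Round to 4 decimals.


f*(y) = sup_x {y*x - a*x^2 - b*x} = sup_x {(y-b)*x - a*x^2}
FOC: (y - b) - 2a*x = 0 => x* = (y - b)/(2a)
x* = (9.8761 - 0)/(2*6) = 0.823
f*(9.8761) = (y-b)^2/(4a) = (9.8761 - 0)^2/(4*6)
= 97.5374/24 = 4.0641


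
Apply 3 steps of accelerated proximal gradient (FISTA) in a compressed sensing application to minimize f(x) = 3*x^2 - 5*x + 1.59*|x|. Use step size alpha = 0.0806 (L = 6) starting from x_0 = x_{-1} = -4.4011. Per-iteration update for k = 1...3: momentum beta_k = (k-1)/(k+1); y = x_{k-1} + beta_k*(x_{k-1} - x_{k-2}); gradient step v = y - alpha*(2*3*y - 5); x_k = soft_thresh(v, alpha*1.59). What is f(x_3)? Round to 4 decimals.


FISTA on f(x) = 3*x^2 - 5*x + 1.59*|x|
L = 6, alpha = 0.0806
Iteration 1: beta = 0.0, y = -4.4011 + 0.0*(-4.4011 + 4.4011) = -4.4011
  grad(y) = -31.4066, v = y - alpha*grad = -1.8697
  prox(v) = soft_thresh(-1.8697, 0.1282) = -1.7416
Iteration 2: beta = 0.3333, y = -1.7416 + 0.3333*(-1.7416 + 4.4011) = -0.8551
  grad(y) = -10.1304, v = y - alpha*grad = -0.0386
  prox(v) = soft_thresh(-0.0386, 0.1282) = 0.0
Iteration 3: beta = 0.5, y = 0.0 + 0.5*(0.0 + 1.7416) = 0.8708
  grad(y) = 0.2247, v = y - alpha*grad = 0.8527
  prox(v) = soft_thresh(0.8527, 0.1282) = 0.7245
f(x_3) = 3*0.7245^2 - 5*0.7245 + 1.59*|0.7245| = -0.8958


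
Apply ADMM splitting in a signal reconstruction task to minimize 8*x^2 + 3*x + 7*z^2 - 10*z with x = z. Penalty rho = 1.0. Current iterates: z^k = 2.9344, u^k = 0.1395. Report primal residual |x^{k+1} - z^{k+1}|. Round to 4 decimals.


ADMM iteration with rho = 1.0, z^k = 2.9344, u^k = 0.1395
Step 1: x-update.
Minimize 8*x^2 + 3*x + (1.0/2)*(x - 2.9344 + 0.1395)^2
FOC: (2*8 + 1.0)*x = -3 + 1.0*(2.9344 - 0.1395)
x^{k+1} = -0.0121
Step 2: z-update.
Minimize 7*z^2 - 10*z + (1.0/2)*(-0.0121 - z + 0.1395)^2
FOC: (2*7 + 1.0)*z = 10 + 1.0*(-0.0121 + 0.1395)
z^{k+1} = 0.6752
Step 3: u-update.
u^{k+1} = 0.1395 - 0.0121 - 0.6752 = -0.5477
Step 4: Primal residual = |-0.0121 - 0.6752| = 0.6872


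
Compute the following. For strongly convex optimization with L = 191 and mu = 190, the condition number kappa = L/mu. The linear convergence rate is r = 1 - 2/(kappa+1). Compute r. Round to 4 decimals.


Step 1: Compute the condition number.
kappa = L/mu = 191/190 = 1.0053
Step 2: Compute the convergence rate.
r = 1 - 2/(kappa + 1) = 1 - 2*mu/(L + mu) = (L - mu)/(L + mu) = 1/381 = 0.0026


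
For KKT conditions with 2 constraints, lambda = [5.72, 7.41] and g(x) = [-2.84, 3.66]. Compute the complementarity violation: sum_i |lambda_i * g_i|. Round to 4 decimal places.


KKT complementary slackness check:
lambda_1 * g_1 = 5.72 * -2.84 = -16.2448
lambda_2 * g_2 = 7.41 * 3.66 = 27.1206
Total violation = 16.2448 + 27.1206 = 43.3654


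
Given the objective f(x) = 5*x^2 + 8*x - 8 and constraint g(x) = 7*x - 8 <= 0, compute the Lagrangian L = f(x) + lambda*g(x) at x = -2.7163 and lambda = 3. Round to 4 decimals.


Step 1: Evaluate f(x).
f(-2.7163) = 5*(-2.7163)^2 + 8*(-2.7163) - 8 = 7.161
Step 2: Evaluate g(x).
g(-2.7163) = 7*-2.7163 - 8 = -27.0141
Step 3: Compute Lagrangian.
L = 7.161 + 3*-27.0141 = -73.8813


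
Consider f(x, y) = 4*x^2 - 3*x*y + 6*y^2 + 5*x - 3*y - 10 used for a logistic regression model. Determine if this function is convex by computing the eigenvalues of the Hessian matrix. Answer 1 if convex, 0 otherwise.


The Hessian of f(x,y) = 4*x^2 - 3*x*y + 6*y^2 + 5*x - 3*y - 10 is:
H = [[8, -3], [-3, 12]]
Trace = 8 + 12 = 20
Determinant = 8*12 - (-3)^2 = 87
Discriminant = (20)^2 - 4*87 = 52.0
Eigenvalues: lambda_1 = 6.3944, lambda_2 = 13.6056
The function is convex.

1


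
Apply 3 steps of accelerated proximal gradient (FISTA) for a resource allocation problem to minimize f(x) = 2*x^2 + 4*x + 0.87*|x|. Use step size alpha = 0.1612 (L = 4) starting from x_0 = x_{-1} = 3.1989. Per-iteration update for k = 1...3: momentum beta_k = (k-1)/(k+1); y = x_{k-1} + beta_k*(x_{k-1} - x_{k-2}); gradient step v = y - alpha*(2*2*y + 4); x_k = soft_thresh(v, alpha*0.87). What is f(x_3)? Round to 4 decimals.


FISTA on f(x) = 2*x^2 + 4*x + 0.87*|x|
L = 4, alpha = 0.1612
Iteration 1: beta = 0.0, y = 3.1989 + 0.0*(3.1989 - 3.1989) = 3.1989
  grad(y) = 16.7956, v = y - alpha*grad = 0.4914
  prox(v) = soft_thresh(0.4914, 0.1402) = 0.3512
Iteration 2: beta = 0.3333, y = 0.3512 + 0.3333*(0.3512 - 3.1989) = -0.598
  grad(y) = 1.6079, v = y - alpha*grad = -0.8572
  prox(v) = soft_thresh(-0.8572, 0.1402) = -0.717
Iteration 3: beta = 0.5, y = -0.717 + 0.5*(-0.717 - 0.3512) = -1.2511
  grad(y) = -1.0043, v = y - alpha*grad = -1.0892
  prox(v) = soft_thresh(-1.0892, 0.1402) = -0.9489
f(x_3) = 2*(-0.9489)^2 + 4*(-0.9489) + 0.87*|-0.9489| = -1.1692


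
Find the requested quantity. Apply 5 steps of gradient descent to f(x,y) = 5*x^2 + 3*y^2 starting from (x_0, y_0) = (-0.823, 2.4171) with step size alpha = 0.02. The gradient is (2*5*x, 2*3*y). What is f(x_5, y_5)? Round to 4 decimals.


Gradient descent on f(x,y) = 5*x^2 + 3*y^2.
Starting point: (-0.823, 2.4171), alpha = 0.02
Step 1: grad_x = 2*5*-0.823 = -8.23, grad_y = 2*3*2.4171 = 14.5026
  x_1 = -0.823 - 0.02*-8.23 = -0.6584
  y_1 = 2.4171 - 0.02*14.5026 = 2.127
Step 2: grad_x = 2*5*-0.6584 = -6.584, grad_y = 2*3*2.127 = 12.7623
  x_2 = -0.6584 - 0.02*-6.584 = -0.5267
  y_2 = 2.127 - 0.02*12.7623 = 1.8718
Step 3: grad_x = 2*5*-0.5267 = -5.2672, grad_y = 2*3*1.8718 = 11.2308
  x_3 = -0.5267 - 0.02*-5.2672 = -0.4214
  y_3 = 1.8718 - 0.02*11.2308 = 1.6472
Step 4: grad_x = 2*5*-0.4214 = -4.2138, grad_y = 2*3*1.6472 = 9.8831
  x_4 = -0.4214 - 0.02*-4.2138 = -0.3371
  y_4 = 1.6472 - 0.02*9.8831 = 1.4495
Step 5: grad_x = 2*5*-0.3371 = -3.371, grad_y = 2*3*1.4495 = 8.6971
  x_5 = -0.3371 - 0.02*-3.371 = -0.2697
  y_5 = 1.4495 - 0.02*8.6971 = 1.2756
f(-0.2697, 1.2756) = 5*(-0.2697)^2 + 3*1.2756^2 = 5.245


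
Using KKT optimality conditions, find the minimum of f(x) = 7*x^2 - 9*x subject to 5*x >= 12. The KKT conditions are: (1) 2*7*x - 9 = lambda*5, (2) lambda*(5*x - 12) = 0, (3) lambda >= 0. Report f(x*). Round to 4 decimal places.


Step 1: Try lambda = 0 (constraint inactive).
x_unc = 9/(2*7) = 0.6429
Check: 5*0.6429 = 3.2145 < 12 -- violated!
Step 2: Constraint must be active: 5*x = 12
x* = 12/5 = 2.4
lambda = (2*7*2.4 - 9)/5 = 4.92
Step 3: Compute optimal value.
f(x*) = 7*2.4^2 - 9*2.4 = 18.72


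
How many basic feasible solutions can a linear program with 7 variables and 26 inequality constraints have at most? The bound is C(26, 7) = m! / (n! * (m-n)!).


Each vertex corresponds to some choice of n active constraints out of m, so the number of vertices is at most C(m, n) = m! / (n!(m-n)!).
m = 26, n = 7
Numerator: 26 * 25 * 24 * 23 * 22 * 21 * 20
Denominator: 7! = 5040
C(26, 7) = 657800


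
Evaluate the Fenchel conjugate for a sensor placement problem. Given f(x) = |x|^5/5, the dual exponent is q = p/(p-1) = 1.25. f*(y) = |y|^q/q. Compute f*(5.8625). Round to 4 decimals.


The conjugate exponent q satisfies 1/p + 1/q = 1.
p = 5, so q = 5/(5 - 1) = 1.25
|y|^q = 5.8625^1.25 = 9.1223
f*(5.8625) = 9.1223 / 1.25 = 7.2978


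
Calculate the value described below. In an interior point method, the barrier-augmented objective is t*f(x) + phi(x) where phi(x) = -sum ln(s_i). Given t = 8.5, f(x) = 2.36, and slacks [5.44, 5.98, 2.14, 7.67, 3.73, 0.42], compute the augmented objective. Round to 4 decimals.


Step 1: Compute log-barrier.
ln values: [1.6938, 1.7884, 0.7608, 2.0373, 1.3164, -0.8675]
phi = -(1.6938 + 1.7884 + 0.7608 + 2.0373 + 1.3164 - 0.8675) = -6.7292
Step 2: Compute augmented objective.
t*f(x) = 8.5*2.36 = 20.06
Total = 20.06 - 6.7292 = 13.3308


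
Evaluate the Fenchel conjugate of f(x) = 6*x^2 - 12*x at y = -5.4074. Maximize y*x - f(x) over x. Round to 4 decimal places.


f*(y) = sup_x {y*x - a*x^2 - b*x} = sup_x {(y-b)*x - a*x^2}
FOC: (y - b) - 2a*x = 0 => x* = (y - b)/(2a)
x* = (-5.4074 + 12)/(2*6) = 0.5494
f*(-5.4074) = (y-b)^2/(4a) = (-5.4074 + 12)^2/(4*6)
= 43.4624/24 = 1.8109


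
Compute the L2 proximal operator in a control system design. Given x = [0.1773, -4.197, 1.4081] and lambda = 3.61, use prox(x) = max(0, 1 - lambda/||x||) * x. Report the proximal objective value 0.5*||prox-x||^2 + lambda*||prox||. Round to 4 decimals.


Step 1: Compute ||x||.
||x|| = 4.4305
Step 2: Compute scaling factor.
scale = max(0, 1 - 3.61/4.4305) = 0.1852
Step 3: prox(x) = [0.0328, -0.7772, 0.2608]
||prox(x)|| = 0.8205
Step 4: Proximal objective.
0.5*||prox-x||^2 = 6.5161
lambda*||prox|| = 2.962
Total = 9.4779


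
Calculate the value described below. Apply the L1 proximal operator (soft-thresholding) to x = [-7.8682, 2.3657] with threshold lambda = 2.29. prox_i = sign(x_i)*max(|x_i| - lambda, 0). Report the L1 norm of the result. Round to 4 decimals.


Soft-thresholding with lambda = 2.29:
prox(-7.8682) = sign(-7.8682)*max(|-7.8682| - 2.29, 0) = -5.5782
prox(2.3657) = sign(2.3657)*max(|2.3657| - 2.29, 0) = 0.0757
prox(x) = [-5.5782, 0.0757]
||prox(x)||_1 = 5.5782 + 0.0757 = 5.6539


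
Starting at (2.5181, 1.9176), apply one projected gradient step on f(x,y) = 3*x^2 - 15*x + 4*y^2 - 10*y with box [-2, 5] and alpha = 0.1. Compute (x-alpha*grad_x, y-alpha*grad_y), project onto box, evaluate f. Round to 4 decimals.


Step 1: Compute gradient at (2.5181, 1.9176).
grad_x = 2*3*2.5181 - 15 = 0.1086
grad_y = 2*4*1.9176 - 10 = 5.3408
Step 2: Gradient step.
x_raw = 2.5181 - 0.1*0.1086 = 2.5072
y_raw = 1.9176 - 0.1*5.3408 = 1.3835
Step 3: Project onto [-2, 5].
x_proj = clip(2.5072) = 2.5072
y_proj = clip(1.3835) = 1.3835
Step 4: Evaluate f.
f(2.5072, 1.3835) = -24.9285


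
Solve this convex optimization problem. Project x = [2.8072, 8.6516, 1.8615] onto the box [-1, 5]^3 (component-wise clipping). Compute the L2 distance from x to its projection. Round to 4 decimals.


Project each component onto [-1, 5].
clip(2.8072) = 2.8072, clip(8.6516) = 5.0, clip(1.8615) = 1.8615
Projection = [2.8072, 5.0, 1.8615]
Squared diffs: [0.0, 13.3342, 0.0]
Distance = sqrt(13.3342) = 3.6516


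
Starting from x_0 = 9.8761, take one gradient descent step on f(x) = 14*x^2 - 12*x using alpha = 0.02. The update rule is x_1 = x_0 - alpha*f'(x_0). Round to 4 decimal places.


We compute the gradient at x_0 and apply the update.
f'(x) = 28*x - 12
f'(9.8761) = 28*9.8761 - 12 = 264.5308
x_1 = 9.8761 - 0.02*264.5308 = 4.5855


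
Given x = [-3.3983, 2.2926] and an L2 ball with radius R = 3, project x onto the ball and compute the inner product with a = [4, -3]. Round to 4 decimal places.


Step 1: Compute ||x|| (intermediates to 6 decimals).
||x|| = sqrt((-3.3983)^2 + 2.2926^2) = 4.099324
Step 2: Project.
Since ||x|| > R, scale = R/||x|| = 3/4.099324 = 0.731828, proj(x) = scale * x
proj(x) = [-2.486971, 1.677789]
Step 3: Dot product.
a^T * proj(x) = 4*(-2.486971) - 3*1.677789 = -14.9813


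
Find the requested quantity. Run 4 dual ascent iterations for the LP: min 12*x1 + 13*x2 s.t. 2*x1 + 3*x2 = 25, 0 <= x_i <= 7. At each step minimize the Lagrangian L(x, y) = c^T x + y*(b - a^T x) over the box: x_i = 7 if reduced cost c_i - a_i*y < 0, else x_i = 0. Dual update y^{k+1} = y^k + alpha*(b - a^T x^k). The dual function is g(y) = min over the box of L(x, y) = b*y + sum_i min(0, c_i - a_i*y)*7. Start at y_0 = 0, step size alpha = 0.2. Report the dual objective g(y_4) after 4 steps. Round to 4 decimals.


Dual ascent for LP: min 12*x1 + 13*x2, 2*x1 + 3*x2 = 25, 0 <= x_i <= 7
Step 1: y^k = 0.0, reduced costs: (12.0, 13.0)
  x^k = (0.0, 0.0), subgradient = b - a^T x = 25.0
  y^{k+1} = 0.0 + 0.2*25.0 = 5.0
Step 2: y^k = 5.0, reduced costs: (2.0, -2.0)
  x^k = (0.0, 7.0), subgradient = b - a^T x = 4.0
  y^{k+1} = 5.0 + 0.2*4.0 = 5.8
Step 3: y^k = 5.8, reduced costs: (0.4, -4.4)
  x^k = (0.0, 7.0), subgradient = b - a^T x = 4.0
  y^{k+1} = 5.8 + 0.2*4.0 = 6.6
Step 4: y^k = 6.6, reduced costs: (-1.2, -6.8)
  x^k = (7.0, 7.0), subgradient = b - a^T x = -10.0
  y^{k+1} = 6.6 + 0.2*-10.0 = 4.6
Dual objective at y_4 = 4.6: reduced costs (2.8, -0.8), box minimizer x = (0.0, 7.0)
g(y_4) = b*y + (c1 - a1*y)*x1 + (c2 - a2*y)*x2 = 25*4.6 + 2.8*0.0 + (-0.8)*7.0 = 115.0 + 0.0 - 5.6 = 109.4


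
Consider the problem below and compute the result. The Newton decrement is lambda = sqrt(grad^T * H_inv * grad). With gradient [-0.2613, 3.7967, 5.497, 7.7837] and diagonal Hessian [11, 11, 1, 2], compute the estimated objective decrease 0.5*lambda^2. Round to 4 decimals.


Step 1: H is diagonal, so H^(-1) * g = [-0.0238, 0.3452, 5.497, 3.8919].
Step 2: g^T H^(-1) g = sum_i g_i^2 / H_ii
  = (-0.2613)^2/11 + (3.7967)^2/11 + (5.497)^2/1 + (7.7837)^2/2
  = 0.0062 + 1.3104 + 30.217 + 30.293 = 61.8267
Step 3: Objective decrease = 0.5 * g^T H^(-1) g = 30.9133


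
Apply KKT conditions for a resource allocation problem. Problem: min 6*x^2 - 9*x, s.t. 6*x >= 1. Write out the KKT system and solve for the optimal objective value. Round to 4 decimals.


Step 1: Try lambda = 0 (constraint inactive).
Stationarity: 2*6*x - 9 = 0
x* = 9/(2*6) = 0.75
Check constraint: 6*0.75 = 4.5 >= 1 -- satisfied.
Step 2: Compute optimal value.
f(x*) = 6*0.75^2 - 9*0.75 = -3.375


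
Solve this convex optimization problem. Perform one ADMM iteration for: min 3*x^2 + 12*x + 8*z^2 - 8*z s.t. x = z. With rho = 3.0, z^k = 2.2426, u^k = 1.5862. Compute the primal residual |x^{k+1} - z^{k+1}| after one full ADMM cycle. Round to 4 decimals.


ADMM iteration with rho = 3.0, z^k = 2.2426, u^k = 1.5862
Step 1: x-update.
Minimize 3*x^2 + 12*x + (3.0/2)*(x - 2.2426 + 1.5862)^2
FOC: (2*3 + 3.0)*x = -12 + 3.0*(2.2426 - 1.5862)
x^{k+1} = -1.1145
Step 2: z-update.
Minimize 8*z^2 - 8*z + (3.0/2)*(-1.1145 - z + 1.5862)^2
FOC: (2*8 + 3.0)*z = 8 + 3.0*(-1.1145 + 1.5862)
z^{k+1} = 0.4955
Step 3: u-update.
u^{k+1} = 1.5862 - 1.1145 - 0.4955 = -0.0239
Step 4: Primal residual = |-1.1145 - 0.4955| = 1.6101


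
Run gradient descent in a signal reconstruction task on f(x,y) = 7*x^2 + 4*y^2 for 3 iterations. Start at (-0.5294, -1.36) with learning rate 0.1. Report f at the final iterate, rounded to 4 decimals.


Gradient descent on f(x,y) = 7*x^2 + 4*y^2.
Starting point: (-0.5294, -1.36), alpha = 0.1
Step 1: grad_x = 2*7*-0.5294 = -7.4116, grad_y = 2*4*-1.36 = -10.88
  x_1 = -0.5294 - 0.1*-7.4116 = 0.2118
  y_1 = -1.36 - 0.1*-10.88 = -0.272
Step 2: grad_x = 2*7*0.2118 = 2.9646, grad_y = 2*4*-0.272 = -2.176
  x_2 = 0.2118 - 0.1*2.9646 = -0.0847
  y_2 = -0.272 - 0.1*-2.176 = -0.0544
Step 3: grad_x = 2*7*-0.0847 = -1.1859, grad_y = 2*4*-0.0544 = -0.4352
  x_3 = -0.0847 - 0.1*-1.1859 = 0.0339
  y_3 = -0.0544 - 0.1*-0.4352 = -0.0109
f(0.0339, -0.0109) = 7*0.0339^2 + 4*(-0.0109)^2 = 0.0085


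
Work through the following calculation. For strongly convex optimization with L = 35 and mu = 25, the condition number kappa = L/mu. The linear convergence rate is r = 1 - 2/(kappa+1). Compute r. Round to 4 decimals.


Step 1: Compute the condition number.
kappa = L/mu = 35/25 = 1.4
Step 2: Compute the convergence rate.
r = 1 - 2/(kappa + 1) = 1 - 2*mu/(L + mu) = (L - mu)/(L + mu) = 10/60 = 0.1667


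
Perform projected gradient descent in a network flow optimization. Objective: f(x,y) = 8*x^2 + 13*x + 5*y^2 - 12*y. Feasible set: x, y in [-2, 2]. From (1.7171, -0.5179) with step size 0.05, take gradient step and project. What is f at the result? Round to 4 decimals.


Step 1: Compute gradient at (1.7171, -0.5179).
grad_x = 2*8*1.7171 + 13 = 40.4736
grad_y = 2*5*-0.5179 - 12 = -17.179
Step 2: Gradient step.
x_raw = 1.7171 - 0.05*40.4736 = -0.3066
y_raw = -0.5179 - 0.05*-17.179 = 0.3411
Step 3: Project onto [-2, 2].
x_proj = clip(-0.3066) = -0.3066
y_proj = clip(0.3411) = 0.3411
Step 4: Evaluate f.
f(-0.3066, 0.3411) = -6.7446


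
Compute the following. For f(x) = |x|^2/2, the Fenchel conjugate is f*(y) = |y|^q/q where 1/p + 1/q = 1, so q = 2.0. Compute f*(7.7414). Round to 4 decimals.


The conjugate exponent q satisfies 1/p + 1/q = 1.
p = 2, so q = 2/(2 - 1) = 2.0
|y|^q = 7.7414^2.0 = 59.9293
f*(7.7414) = 59.9293 / 2.0 = 29.9646


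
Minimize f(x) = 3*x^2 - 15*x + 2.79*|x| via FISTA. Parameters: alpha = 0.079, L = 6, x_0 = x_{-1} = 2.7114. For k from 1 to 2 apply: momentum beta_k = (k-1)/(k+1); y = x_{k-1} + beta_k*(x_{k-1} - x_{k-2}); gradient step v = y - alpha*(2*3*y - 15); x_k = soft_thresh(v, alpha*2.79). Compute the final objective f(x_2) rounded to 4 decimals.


FISTA on f(x) = 3*x^2 - 15*x + 2.79*|x|
L = 6, alpha = 0.079
Iteration 1: beta = 0.0, y = 2.7114 + 0.0*(2.7114 - 2.7114) = 2.7114
  grad(y) = 1.2684, v = y - alpha*grad = 2.6112
  prox(v) = soft_thresh(2.6112, 0.2204) = 2.3908
Iteration 2: beta = 0.3333, y = 2.3908 + 0.3333*(2.3908 - 2.7114) = 2.2839
  grad(y) = -1.2965, v = y - alpha*grad = 2.3863
  prox(v) = soft_thresh(2.3863, 0.2204) = 2.1659
f(x_2) = 3*2.1659^2 - 15*2.1659 + 2.79*|2.1659| = -12.3722


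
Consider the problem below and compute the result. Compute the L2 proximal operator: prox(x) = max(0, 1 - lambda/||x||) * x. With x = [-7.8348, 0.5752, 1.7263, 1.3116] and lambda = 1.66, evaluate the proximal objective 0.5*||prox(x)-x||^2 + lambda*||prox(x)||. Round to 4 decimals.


Step 1: Compute ||x||.
||x|| = 8.1496
Step 2: Compute scaling factor.
scale = max(0, 1 - 1.66/8.1496) = 0.7963
Step 3: prox(x) = [-6.2389, 0.458, 1.3747, 1.0444]
||prox(x)|| = 6.4896
Step 4: Proximal objective.
0.5*||prox-x||^2 = 1.3778
lambda*||prox|| = 10.7727
Total = 12.1505


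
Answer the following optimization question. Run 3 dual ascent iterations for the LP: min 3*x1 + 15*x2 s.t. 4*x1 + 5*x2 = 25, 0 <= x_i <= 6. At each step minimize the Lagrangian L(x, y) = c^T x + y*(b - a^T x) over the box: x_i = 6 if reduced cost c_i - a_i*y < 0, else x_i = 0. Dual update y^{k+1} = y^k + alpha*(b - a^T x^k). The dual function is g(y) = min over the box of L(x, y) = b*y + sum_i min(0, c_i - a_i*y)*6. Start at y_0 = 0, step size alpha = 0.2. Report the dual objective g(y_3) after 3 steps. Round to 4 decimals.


Dual ascent for LP: min 3*x1 + 15*x2, 4*x1 + 5*x2 = 25, 0 <= x_i <= 6
Step 1: y^k = 0.0, reduced costs: (3.0, 15.0)
  x^k = (0.0, 0.0), subgradient = b - a^T x = 25.0
  y^{k+1} = 0.0 + 0.2*25.0 = 5.0
Step 2: y^k = 5.0, reduced costs: (-17.0, -10.0)
  x^k = (6.0, 6.0), subgradient = b - a^T x = -29.0
  y^{k+1} = 5.0 + 0.2*-29.0 = -0.8
Step 3: y^k = -0.8, reduced costs: (6.2, 19.0)
  x^k = (0.0, 0.0), subgradient = b - a^T x = 25.0
  y^{k+1} = -0.8 + 0.2*25.0 = 4.2
Dual objective at y_3 = 4.2: reduced costs (-13.8, -6.0), box minimizer x = (6.0, 6.0)
g(y_3) = b*y + (c1 - a1*y)*x1 + (c2 - a2*y)*x2 = 25*4.2 + (-13.8)*6.0 + (-6.0)*6.0 = 105.0 - 82.8 - 36.0 = -13.8


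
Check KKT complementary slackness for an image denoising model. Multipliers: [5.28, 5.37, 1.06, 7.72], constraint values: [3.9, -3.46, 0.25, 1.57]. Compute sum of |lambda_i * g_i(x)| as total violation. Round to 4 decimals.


KKT complementary slackness check:
lambda_1 * g_1 = 5.28 * 3.9 = 20.592
lambda_2 * g_2 = 5.37 * -3.46 = -18.5802
lambda_3 * g_3 = 1.06 * 0.25 = 0.265
lambda_4 * g_4 = 7.72 * 1.57 = 12.1204
Total violation = 20.592 + 18.5802 + 0.265 + 12.1204 = 51.5576


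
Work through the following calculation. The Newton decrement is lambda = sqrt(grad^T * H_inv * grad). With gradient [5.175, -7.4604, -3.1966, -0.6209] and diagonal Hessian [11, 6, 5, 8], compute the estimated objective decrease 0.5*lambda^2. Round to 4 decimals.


Step 1: H is diagonal, so H^(-1) * g = [0.4705, -1.2434, -0.6393, -0.0776].
Step 2: g^T H^(-1) g = sum_i g_i^2 / H_ii
  = (5.175)^2/11 + (-7.4604)^2/6 + (-3.1966)^2/5 + (-0.6209)^2/8
  = 2.4346 + 9.2763 + 2.0437 + 0.0482 = 13.8027
Step 3: Objective decrease = 0.5 * g^T H^(-1) g = 6.9014


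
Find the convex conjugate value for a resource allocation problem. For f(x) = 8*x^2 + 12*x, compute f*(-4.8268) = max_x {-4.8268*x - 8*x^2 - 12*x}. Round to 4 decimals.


f*(y) = sup_x {y*x - a*x^2 - b*x} = sup_x {(y-b)*x - a*x^2}
FOC: (y - b) - 2a*x = 0 => x* = (y - b)/(2a)
x* = (-4.8268 - 12)/(2*8) = -1.0517
f*(-4.8268) = (y-b)^2/(4a) = (-4.8268 - 12)^2/(4*8)
= 283.1412/32 = 8.8482


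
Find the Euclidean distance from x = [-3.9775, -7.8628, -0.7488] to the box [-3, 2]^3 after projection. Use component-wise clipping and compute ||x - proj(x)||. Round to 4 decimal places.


Project each component onto [-3, 2].
clip(-3.9775) = -3.0, clip(-7.8628) = -3.0, clip(-0.7488) = -0.7488
Projection = [-3.0, -3.0, -0.7488]
Squared diffs: [0.9555, 23.6468, 0.0]
Distance = sqrt(24.6023) = 4.9601


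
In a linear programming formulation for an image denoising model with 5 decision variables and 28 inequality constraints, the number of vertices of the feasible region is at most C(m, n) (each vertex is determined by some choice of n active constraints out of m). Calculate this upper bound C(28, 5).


Each vertex corresponds to some choice of n active constraints out of m, so the number of vertices is at most C(m, n) = m! / (n!(m-n)!).
m = 28, n = 5
Numerator: 28 * 27 * 26 * 25 * 24
Denominator: 5! = 120
C(28, 5) = 98280


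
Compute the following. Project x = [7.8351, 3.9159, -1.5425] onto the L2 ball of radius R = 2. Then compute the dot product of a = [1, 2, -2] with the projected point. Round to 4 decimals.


Step 1: Compute ||x|| (intermediates to 6 decimals).
||x|| = sqrt(7.8351^2 + 3.9159^2 + (-1.5425)^2) = 8.893951
Step 2: Project.
Since ||x|| > R, scale = R/||x|| = 2/8.893951 = 0.224872, proj(x) = scale * x
proj(x) = [1.761895, 0.880576, -0.346865]
Step 3: Dot product.
a^T * proj(x) = 1*1.761895 + 2*0.880576 - 2*(-0.346865) = 4.2168


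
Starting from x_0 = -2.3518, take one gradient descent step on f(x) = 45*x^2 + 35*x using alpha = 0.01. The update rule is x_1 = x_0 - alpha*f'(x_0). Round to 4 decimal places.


We compute the gradient at x_0 and apply the update.
f'(x) = 90*x + 35
f'(-2.3518) = 90*-2.3518 + 35 = -176.662
x_1 = -2.3518 - 0.01*-176.662 = -0.5852


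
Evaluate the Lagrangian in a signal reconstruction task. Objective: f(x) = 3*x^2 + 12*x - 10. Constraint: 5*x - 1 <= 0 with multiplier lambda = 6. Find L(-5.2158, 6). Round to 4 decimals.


Step 1: Evaluate f(x).
f(-5.2158) = 3*(-5.2158)^2 + 12*(-5.2158) - 10 = 9.0241
Step 2: Evaluate g(x).
g(-5.2158) = 5*-5.2158 - 1 = -27.079
Step 3: Compute Lagrangian.
L = 9.0241 + 6*-27.079 = -153.4499


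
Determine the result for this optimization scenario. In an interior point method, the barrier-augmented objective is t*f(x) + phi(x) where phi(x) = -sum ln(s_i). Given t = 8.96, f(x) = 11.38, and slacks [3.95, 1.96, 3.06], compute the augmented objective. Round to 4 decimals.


Step 1: Compute log-barrier.
ln values: [1.3737, 0.6729, 1.1184]
phi = -(1.3737 + 0.6729 + 1.1184) = -3.1651
Step 2: Compute augmented objective.
t*f(x) = 8.96*11.38 = 101.9648
Total = 101.9648 - 3.1651 = 98.7997


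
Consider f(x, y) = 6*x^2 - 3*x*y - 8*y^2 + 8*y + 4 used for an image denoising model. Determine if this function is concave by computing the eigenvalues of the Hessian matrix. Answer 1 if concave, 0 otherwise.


The Hessian of f(x,y) = 6*x^2 - 3*x*y - 8*y^2 + 8*y + 4 is:
H = [[12, -3], [-3, -16]]
Trace = 12 - 16 = -4
Determinant = 12*-16 - (-3)^2 = -201
Discriminant = (-4)^2 - 4*-201 = 820.0
Eigenvalues: lambda_1 = -16.3178, lambda_2 = 12.3178
The function is not concave.

0


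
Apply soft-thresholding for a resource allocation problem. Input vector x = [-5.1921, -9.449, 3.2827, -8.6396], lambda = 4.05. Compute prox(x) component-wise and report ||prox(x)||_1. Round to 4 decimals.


Soft-thresholding with lambda = 4.05:
prox(-5.1921) = sign(-5.1921)*max(|-5.1921| - 4.05, 0) = -1.1421
prox(-9.449) = sign(-9.449)*max(|-9.449| - 4.05, 0) = -5.399
prox(3.2827) = sign(3.2827)*max(|3.2827| - 4.05, 0) = 0.0
prox(-8.6396) = sign(-8.6396)*max(|-8.6396| - 4.05, 0) = -4.5896
prox(x) = [-1.1421, -5.399, 0.0, -4.5896]
||prox(x)||_1 = 1.1421 + 5.399 + 0.0 + 4.5896 = 11.1307
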